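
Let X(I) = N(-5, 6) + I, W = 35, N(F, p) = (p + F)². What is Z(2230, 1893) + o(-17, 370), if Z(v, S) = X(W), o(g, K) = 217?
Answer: 253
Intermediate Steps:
N(F, p) = (F + p)²
X(I) = 1 + I (X(I) = (-5 + 6)² + I = 1² + I = 1 + I)
Z(v, S) = 36 (Z(v, S) = 1 + 35 = 36)
Z(2230, 1893) + o(-17, 370) = 36 + 217 = 253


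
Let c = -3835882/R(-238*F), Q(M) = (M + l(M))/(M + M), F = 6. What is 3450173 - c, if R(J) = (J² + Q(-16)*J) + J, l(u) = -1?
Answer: 56223977441423/16295979 ≈ 3.4502e+6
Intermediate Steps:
Q(M) = (-1 + M)/(2*M) (Q(M) = (M - 1)/(M + M) = (-1 + M)/((2*M)) = (-1 + M)*(1/(2*M)) = (-1 + M)/(2*M))
R(J) = J² + 49*J/32 (R(J) = (J² + ((½)*(-1 - 16)/(-16))*J) + J = (J² + ((½)*(-1/16)*(-17))*J) + J = (J² + 17*J/32) + J = J² + 49*J/32)
c = -30687056/16295979 (c = -3835882*(-8/(357*(49 + 32*(-238*6)))) = -3835882*(-8/(357*(49 + 32*(-1428)))) = -3835882*(-8/(357*(49 - 45696))) = -3835882/((1/32)*(-1428)*(-45647)) = -3835882/16295979/8 = -3835882*8/16295979 = -30687056/16295979 ≈ -1.8831)
3450173 - c = 3450173 - 1*(-30687056/16295979) = 3450173 + 30687056/16295979 = 56223977441423/16295979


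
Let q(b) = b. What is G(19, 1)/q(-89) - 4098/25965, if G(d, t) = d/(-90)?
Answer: -718481/4621770 ≈ -0.15546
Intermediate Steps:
G(d, t) = -d/90 (G(d, t) = d*(-1/90) = -d/90)
G(19, 1)/q(-89) - 4098/25965 = -1/90*19/(-89) - 4098/25965 = -19/90*(-1/89) - 4098*1/25965 = 19/8010 - 1366/8655 = -718481/4621770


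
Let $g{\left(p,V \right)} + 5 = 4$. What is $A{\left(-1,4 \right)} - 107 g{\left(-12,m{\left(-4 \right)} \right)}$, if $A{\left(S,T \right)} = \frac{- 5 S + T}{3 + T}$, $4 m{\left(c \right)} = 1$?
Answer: $\frac{758}{7} \approx 108.29$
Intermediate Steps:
$m{\left(c \right)} = \frac{1}{4}$ ($m{\left(c \right)} = \frac{1}{4} \cdot 1 = \frac{1}{4}$)
$A{\left(S,T \right)} = \frac{T - 5 S}{3 + T}$
$g{\left(p,V \right)} = -1$ ($g{\left(p,V \right)} = -5 + 4 = -1$)
$A{\left(-1,4 \right)} - 107 g{\left(-12,m{\left(-4 \right)} \right)} = \frac{4 - -5}{3 + 4} - -107 = \frac{4 + 5}{7} + 107 = \frac{1}{7} \cdot 9 + 107 = \frac{9}{7} + 107 = \frac{758}{7}$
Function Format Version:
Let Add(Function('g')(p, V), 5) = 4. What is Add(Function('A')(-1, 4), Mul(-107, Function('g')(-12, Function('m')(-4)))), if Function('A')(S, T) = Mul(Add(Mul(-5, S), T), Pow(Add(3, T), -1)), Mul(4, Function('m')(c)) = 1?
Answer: Rational(758, 7) ≈ 108.29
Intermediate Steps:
Function('m')(c) = Rational(1, 4) (Function('m')(c) = Mul(Rational(1, 4), 1) = Rational(1, 4))
Function('A')(S, T) = Mul(Pow(Add(3, T), -1), Add(T, Mul(-5, S))) (Function('A')(S, T) = Mul(Add(T, Mul(-5, S)), Pow(Add(3, T), -1)) = Mul(Pow(Add(3, T), -1), Add(T, Mul(-5, S))))
Function('g')(p, V) = -1 (Function('g')(p, V) = Add(-5, 4) = -1)
Add(Function('A')(-1, 4), Mul(-107, Function('g')(-12, Function('m')(-4)))) = Add(Mul(Pow(Add(3, 4), -1), Add(4, Mul(-5, -1))), Mul(-107, -1)) = Add(Mul(Pow(7, -1), Add(4, 5)), 107) = Add(Mul(Rational(1, 7), 9), 107) = Add(Rational(9, 7), 107) = Rational(758, 7)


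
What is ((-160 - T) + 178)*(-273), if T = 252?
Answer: 63882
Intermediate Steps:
((-160 - T) + 178)*(-273) = ((-160 - 1*252) + 178)*(-273) = ((-160 - 252) + 178)*(-273) = (-412 + 178)*(-273) = -234*(-273) = 63882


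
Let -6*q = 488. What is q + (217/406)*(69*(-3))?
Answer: -33403/174 ≈ -191.97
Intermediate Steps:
q = -244/3 (q = -1/6*488 = -244/3 ≈ -81.333)
q + (217/406)*(69*(-3)) = -244/3 + (217/406)*(69*(-3)) = -244/3 + (217*(1/406))*(-207) = -244/3 + (31/58)*(-207) = -244/3 - 6417/58 = -33403/174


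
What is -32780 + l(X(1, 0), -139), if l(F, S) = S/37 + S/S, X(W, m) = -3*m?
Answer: -1212962/37 ≈ -32783.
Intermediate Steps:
l(F, S) = 1 + S/37 (l(F, S) = S*(1/37) + 1 = S/37 + 1 = 1 + S/37)
-32780 + l(X(1, 0), -139) = -32780 + (1 + (1/37)*(-139)) = -32780 + (1 - 139/37) = -32780 - 102/37 = -1212962/37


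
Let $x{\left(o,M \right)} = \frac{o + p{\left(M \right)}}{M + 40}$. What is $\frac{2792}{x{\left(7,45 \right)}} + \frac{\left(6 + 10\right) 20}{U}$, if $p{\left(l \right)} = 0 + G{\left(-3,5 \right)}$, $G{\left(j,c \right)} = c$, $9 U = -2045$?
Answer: $\frac{24264242}{1227} \approx 19775.0$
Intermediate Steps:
$U = - \frac{2045}{9}$ ($U = \frac{1}{9} \left(-2045\right) = - \frac{2045}{9} \approx -227.22$)
$p{\left(l \right)} = 5$ ($p{\left(l \right)} = 0 + 5 = 5$)
$x{\left(o,M \right)} = \frac{5 + o}{40 + M}$ ($x{\left(o,M \right)} = \frac{o + 5}{M + 40} = \frac{5 + o}{40 + M}$)
$\frac{2792}{x{\left(7,45 \right)}} + \frac{\left(6 + 10\right) 20}{U} = \frac{2792}{\frac{1}{40 + 45} \left(5 + 7\right)} + \frac{\left(6 + 10\right) 20}{- \frac{2045}{9}} = \frac{2792}{\frac{1}{85} \cdot 12} + 16 \cdot 20 \left(- \frac{9}{2045}\right) = \frac{2792}{\frac{1}{85} \cdot 12} + 320 \left(- \frac{9}{2045}\right) = \frac{2792}{\frac{12}{85}} - \frac{576}{409} = 2792 \cdot \frac{85}{12} - \frac{576}{409} = \frac{59330}{3} - \frac{576}{409} = \frac{24264242}{1227}$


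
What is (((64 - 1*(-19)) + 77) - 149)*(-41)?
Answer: -451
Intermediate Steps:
(((64 - 1*(-19)) + 77) - 149)*(-41) = (((64 + 19) + 77) - 149)*(-41) = ((83 + 77) - 149)*(-41) = (160 - 149)*(-41) = 11*(-41) = -451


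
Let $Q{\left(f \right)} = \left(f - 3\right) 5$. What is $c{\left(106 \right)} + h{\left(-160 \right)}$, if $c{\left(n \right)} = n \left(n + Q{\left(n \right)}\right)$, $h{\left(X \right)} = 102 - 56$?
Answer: $65872$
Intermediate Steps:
$h{\left(X \right)} = 46$ ($h{\left(X \right)} = 102 - 56 = 46$)
$Q{\left(f \right)} = -15 + 5 f$ ($Q{\left(f \right)} = \left(-3 + f\right) 5 = -15 + 5 f$)
$c{\left(n \right)} = n \left(-15 + 6 n\right)$ ($c{\left(n \right)} = n \left(n + \left(-15 + 5 n\right)\right) = n \left(-15 + 6 n\right)$)
$c{\left(106 \right)} + h{\left(-160 \right)} = 3 \cdot 106 \left(-5 + 2 \cdot 106\right) + 46 = 3 \cdot 106 \left(-5 + 212\right) + 46 = 3 \cdot 106 \cdot 207 + 46 = 65826 + 46 = 65872$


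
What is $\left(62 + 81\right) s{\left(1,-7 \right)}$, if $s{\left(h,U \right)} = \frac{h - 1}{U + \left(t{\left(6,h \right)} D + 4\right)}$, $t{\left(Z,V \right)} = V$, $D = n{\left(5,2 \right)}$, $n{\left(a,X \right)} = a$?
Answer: $0$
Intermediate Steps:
$D = 5$
$s{\left(h,U \right)} = \frac{-1 + h}{4 + U + 5 h}$ ($s{\left(h,U \right)} = \frac{h - 1}{U + \left(h 5 + 4\right)} = \frac{-1 + h}{U + \left(5 h + 4\right)} = \frac{-1 + h}{U + \left(4 + 5 h\right)} = \frac{-1 + h}{4 + U + 5 h}$)
$\left(62 + 81\right) s{\left(1,-7 \right)} = \left(62 + 81\right) \frac{-1 + 1}{4 - 7 + 5 \cdot 1} = 143 \frac{1}{4 - 7 + 5} \cdot 0 = 143 \cdot \frac{1}{2} \cdot 0 = 143 \cdot 0 = 0$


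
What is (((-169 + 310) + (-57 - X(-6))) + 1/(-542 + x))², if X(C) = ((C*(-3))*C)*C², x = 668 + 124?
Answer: 986050986001/62500 ≈ 1.5777e+7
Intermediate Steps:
x = 792
X(C) = -3*C⁴ (X(C) = ((-3*C)*C)*C² = (-3*C²)*C² = -3*C⁴)
(((-169 + 310) + (-57 - X(-6))) + 1/(-542 + x))² = (((-169 + 310) + (-57 - (-3)*(-6)⁴)) + 1/(-542 + 792))² = ((141 + (-57 - (-3)*1296)) + 1/250)² = ((141 + (-57 - 1*(-3888))) + 1/250)² = ((141 + (-57 + 3888)) + 1/250)² = ((141 + 3831) + 1/250)² = (3972 + 1/250)² = (993001/250)² = 986050986001/62500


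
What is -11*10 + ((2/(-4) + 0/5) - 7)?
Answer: -235/2 ≈ -117.50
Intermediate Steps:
-11*10 + ((2/(-4) + 0/5) - 7) = -110 + ((2*(-1/4) + 0*(1/5)) - 7) = -110 + ((-1/2 + 0) - 7) = -110 + (-1/2 - 7) = -110 - 15/2 = -235/2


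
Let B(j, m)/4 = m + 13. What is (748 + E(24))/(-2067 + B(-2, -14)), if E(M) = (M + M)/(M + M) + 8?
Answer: -757/2071 ≈ -0.36552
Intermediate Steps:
B(j, m) = 52 + 4*m (B(j, m) = 4*(m + 13) = 4*(13 + m) = 52 + 4*m)
E(M) = 9 (E(M) = (2*M)/((2*M)) + 8 = (2*M)*(1/(2*M)) + 8 = 1 + 8 = 9)
(748 + E(24))/(-2067 + B(-2, -14)) = (748 + 9)/(-2067 + (52 + 4*(-14))) = 757/(-2067 + (52 - 56)) = 757/(-2067 - 4) = 757/(-2071) = 757*(-1/2071) = -757/2071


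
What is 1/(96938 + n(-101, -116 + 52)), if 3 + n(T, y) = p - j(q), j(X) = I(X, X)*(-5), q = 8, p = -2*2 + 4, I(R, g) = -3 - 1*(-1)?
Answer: 1/96925 ≈ 1.0317e-5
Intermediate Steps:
I(R, g) = -2 (I(R, g) = -3 + 1 = -2)
p = 0 (p = -4 + 4 = 0)
j(X) = 10 (j(X) = -2*(-5) = 10)
n(T, y) = -13 (n(T, y) = -3 + (0 - 1*10) = -3 + (0 - 10) = -3 - 10 = -13)
1/(96938 + n(-101, -116 + 52)) = 1/(96938 - 13) = 1/96925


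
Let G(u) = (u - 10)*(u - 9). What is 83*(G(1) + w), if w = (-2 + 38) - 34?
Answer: 6142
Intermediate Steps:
w = 2 (w = 36 - 34 = 2)
G(u) = (-10 + u)*(-9 + u)
83*(G(1) + w) = 83*((90 + 1² - 19*1) + 2) = 83*((90 + 1 - 19) + 2) = 83*(72 + 2) = 83*74 = 6142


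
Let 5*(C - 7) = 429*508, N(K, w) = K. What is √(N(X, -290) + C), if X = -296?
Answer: √1082435/5 ≈ 208.08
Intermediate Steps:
C = 217967/5 (C = 7 + (429*508)/5 = 7 + (⅕)*217932 = 7 + 217932/5 = 217967/5 ≈ 43593.)
√(N(X, -290) + C) = √(-296 + 217967/5) = √(216487/5) = √1082435/5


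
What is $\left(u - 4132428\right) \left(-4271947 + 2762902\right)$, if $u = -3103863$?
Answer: $10919888752095$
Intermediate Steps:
$\left(u - 4132428\right) \left(-4271947 + 2762902\right) = \left(-3103863 - 4132428\right) \left(-4271947 + 2762902\right) = \left(-7236291\right) \left(-1509045\right) = 10919888752095$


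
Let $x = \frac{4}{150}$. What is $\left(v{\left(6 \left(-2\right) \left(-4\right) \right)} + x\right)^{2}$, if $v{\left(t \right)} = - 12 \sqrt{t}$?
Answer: $\frac{38880004}{5625} - \frac{64 \sqrt{3}}{25} \approx 6907.6$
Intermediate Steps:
$x = \frac{2}{75}$ ($x = 4 \cdot \frac{1}{150} = \frac{2}{75} \approx 0.026667$)
$\left(v{\left(6 \left(-2\right) \left(-4\right) \right)} + x\right)^{2} = \left(- 12 \sqrt{6 \left(-2\right) \left(-4\right)} + \frac{2}{75}\right)^{2} = \left(- 12 \sqrt{\left(-12\right) \left(-4\right)} + \frac{2}{75}\right)^{2} = \left(- 12 \sqrt{48} + \frac{2}{75}\right)^{2} = \left(- 12 \cdot 4 \sqrt{3} + \frac{2}{75}\right)^{2} = \left(- 48 \sqrt{3} + \frac{2}{75}\right)^{2} = \left(\frac{2}{75} - 48 \sqrt{3}\right)^{2}$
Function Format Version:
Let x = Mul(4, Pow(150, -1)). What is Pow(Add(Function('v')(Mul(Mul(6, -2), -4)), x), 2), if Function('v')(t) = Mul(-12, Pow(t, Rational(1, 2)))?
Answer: Add(Rational(38880004, 5625), Mul(Rational(-64, 25), Pow(3, Rational(1, 2)))) ≈ 6907.6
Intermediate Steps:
x = Rational(2, 75) (x = Mul(4, Rational(1, 150)) = Rational(2, 75) ≈ 0.026667)
Pow(Add(Function('v')(Mul(Mul(6, -2), -4)), x), 2) = Pow(Add(Mul(-12, Pow(Mul(Mul(6, -2), -4), Rational(1, 2))), Rational(2, 75)), 2) = Pow(Add(Mul(-12, Pow(Mul(-12, -4), Rational(1, 2))), Rational(2, 75)), 2) = Pow(Add(Mul(-12, Pow(48, Rational(1, 2))), Rational(2, 75)), 2) = Pow(Add(Mul(-12, Mul(4, Pow(3, Rational(1, 2)))), Rational(2, 75)), 2) = Pow(Add(Mul(-48, Pow(3, Rational(1, 2))), Rational(2, 75)), 2) = Pow(Add(Rational(2, 75), Mul(-48, Pow(3, Rational(1, 2)))), 2)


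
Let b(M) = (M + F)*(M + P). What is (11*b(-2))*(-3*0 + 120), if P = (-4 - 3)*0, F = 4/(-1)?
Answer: 15840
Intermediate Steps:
F = -4 (F = 4*(-1) = -4)
P = 0 (P = -7*0 = 0)
b(M) = M*(-4 + M) (b(M) = (M - 4)*(M + 0) = (-4 + M)*M = M*(-4 + M))
(11*b(-2))*(-3*0 + 120) = (11*(-2*(-4 - 2)))*(-3*0 + 120) = (11*(-2*(-6)))*(0 + 120) = (11*12)*120 = 132*120 = 15840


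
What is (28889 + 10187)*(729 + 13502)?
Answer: 556090556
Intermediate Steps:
(28889 + 10187)*(729 + 13502) = 39076*14231 = 556090556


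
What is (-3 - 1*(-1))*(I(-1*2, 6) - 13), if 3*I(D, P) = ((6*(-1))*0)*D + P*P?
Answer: 2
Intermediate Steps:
I(D, P) = P²/3 (I(D, P) = (((6*(-1))*0)*D + P*P)/3 = ((-6*0)*D + P²)/3 = (0*D + P²)/3 = (0 + P²)/3 = P²/3)
(-3 - 1*(-1))*(I(-1*2, 6) - 13) = (-3 - 1*(-1))*((⅓)*6² - 13) = (-3 + 1)*((⅓)*36 - 13) = -2*(12 - 13) = -2*(-1) = 2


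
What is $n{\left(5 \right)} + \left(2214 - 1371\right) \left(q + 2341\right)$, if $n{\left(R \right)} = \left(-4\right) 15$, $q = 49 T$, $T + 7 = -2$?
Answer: $1601640$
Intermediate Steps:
$T = -9$ ($T = -7 - 2 = -9$)
$q = -441$ ($q = 49 \left(-9\right) = -441$)
$n{\left(R \right)} = -60$
$n{\left(5 \right)} + \left(2214 - 1371\right) \left(q + 2341\right) = -60 + \left(2214 - 1371\right) \left(-441 + 2341\right) = -60 + 843 \cdot 1900 = -60 + 1601700 = 1601640$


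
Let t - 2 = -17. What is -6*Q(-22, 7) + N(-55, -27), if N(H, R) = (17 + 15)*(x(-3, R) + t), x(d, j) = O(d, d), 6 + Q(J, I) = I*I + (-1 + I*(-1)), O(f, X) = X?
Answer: -786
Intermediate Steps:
t = -15 (t = 2 - 17 = -15)
Q(J, I) = -7 + I² - I (Q(J, I) = -6 + (I*I + (-1 + I*(-1))) = -6 + (I² + (-1 - I)) = -6 + (-1 + I² - I) = -7 + I² - I)
x(d, j) = d
N(H, R) = -576 (N(H, R) = (17 + 15)*(-3 - 15) = 32*(-18) = -576)
-6*Q(-22, 7) + N(-55, -27) = -6*(-7 + 7² - 1*7) - 576 = -6*(-7 + 49 - 7) - 576 = -6*35 - 576 = -210 - 576 = -786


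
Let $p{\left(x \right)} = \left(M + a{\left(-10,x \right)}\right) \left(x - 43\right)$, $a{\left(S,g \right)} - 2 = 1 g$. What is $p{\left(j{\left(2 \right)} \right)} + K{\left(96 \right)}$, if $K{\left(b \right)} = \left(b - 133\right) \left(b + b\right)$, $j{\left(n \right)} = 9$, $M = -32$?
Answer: $-6390$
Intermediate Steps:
$a{\left(S,g \right)} = 2 + g$ ($a{\left(S,g \right)} = 2 + 1 g = 2 + g$)
$K{\left(b \right)} = 2 b \left(-133 + b\right)$ ($K{\left(b \right)} = \left(-133 + b\right) 2 b = 2 b \left(-133 + b\right)$)
$p{\left(x \right)} = \left(-43 + x\right) \left(-30 + x\right)$ ($p{\left(x \right)} = \left(-32 + \left(2 + x\right)\right) \left(x - 43\right) = \left(-30 + x\right) \left(-43 + x\right) = \left(-43 + x\right) \left(-30 + x\right)$)
$p{\left(j{\left(2 \right)} \right)} + K{\left(96 \right)} = \left(1290 + 9^{2} - 657\right) + 2 \cdot 96 \left(-133 + 96\right) = \left(1290 + 81 - 657\right) + 2 \cdot 96 \left(-37\right) = 714 - 7104 = -6390$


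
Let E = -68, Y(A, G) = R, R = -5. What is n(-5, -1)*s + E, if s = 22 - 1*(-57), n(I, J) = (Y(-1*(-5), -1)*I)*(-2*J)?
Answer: 3882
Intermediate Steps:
Y(A, G) = -5
n(I, J) = 10*I*J (n(I, J) = (-5*I)*(-2*J) = 10*I*J)
s = 79 (s = 22 + 57 = 79)
n(-5, -1)*s + E = (10*(-5)*(-1))*79 - 68 = 50*79 - 68 = 3950 - 68 = 3882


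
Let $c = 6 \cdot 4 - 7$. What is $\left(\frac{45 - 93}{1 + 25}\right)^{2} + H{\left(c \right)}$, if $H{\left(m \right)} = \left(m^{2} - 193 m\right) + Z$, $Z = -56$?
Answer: $- \frac{514536}{169} \approx -3044.6$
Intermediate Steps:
$c = 17$ ($c = 24 - 7 = 17$)
$H{\left(m \right)} = -56 + m^{2} - 193 m$ ($H{\left(m \right)} = \left(m^{2} - 193 m\right) - 56 = -56 + m^{2} - 193 m$)
$\left(\frac{45 - 93}{1 + 25}\right)^{2} + H{\left(c \right)} = \left(\frac{45 - 93}{1 + 25}\right)^{2} - \left(3337 - 289\right) = \left(- \frac{48}{26}\right)^{2} - 3048 = \left(\left(-48\right) \frac{1}{26}\right)^{2} - 3048 = \left(- \frac{24}{13}\right)^{2} - 3048 = \frac{576}{169} - 3048 = - \frac{514536}{169}$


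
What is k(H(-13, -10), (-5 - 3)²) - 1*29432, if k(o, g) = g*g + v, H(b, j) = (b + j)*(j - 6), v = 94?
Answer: -25242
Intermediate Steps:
H(b, j) = (-6 + j)*(b + j) (H(b, j) = (b + j)*(-6 + j) = (-6 + j)*(b + j))
k(o, g) = 94 + g² (k(o, g) = g*g + 94 = g² + 94 = 94 + g²)
k(H(-13, -10), (-5 - 3)²) - 1*29432 = (94 + ((-5 - 3)²)²) - 1*29432 = (94 + ((-8)²)²) - 29432 = (94 + 64²) - 29432 = (94 + 4096) - 29432 = 4190 - 29432 = -25242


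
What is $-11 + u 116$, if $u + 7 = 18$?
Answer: $1265$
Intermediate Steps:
$u = 11$ ($u = -7 + 18 = 11$)
$-11 + u 116 = -11 + 11 \cdot 116 = -11 + 1276 = 1265$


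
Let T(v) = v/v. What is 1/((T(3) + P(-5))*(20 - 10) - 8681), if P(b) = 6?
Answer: -1/8611 ≈ -0.00011613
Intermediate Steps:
T(v) = 1
1/((T(3) + P(-5))*(20 - 10) - 8681) = 1/((1 + 6)*(20 - 10) - 8681) = 1/(7*10 - 8681) = 1/(70 - 8681) = 1/(-8611) = -1/8611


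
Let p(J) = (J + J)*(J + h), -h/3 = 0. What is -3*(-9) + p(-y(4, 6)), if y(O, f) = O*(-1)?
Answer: 59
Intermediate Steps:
h = 0 (h = -3*0 = 0)
y(O, f) = -O
p(J) = 2*J² (p(J) = (J + J)*(J + 0) = (2*J)*J = 2*J²)
-3*(-9) + p(-y(4, 6)) = -3*(-9) + 2*(-(-1)*4)² = 27 + 2*(-1*(-4))² = 27 + 2*4² = 27 + 2*16 = 27 + 32 = 59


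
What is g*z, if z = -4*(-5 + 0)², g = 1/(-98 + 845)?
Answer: -100/747 ≈ -0.13387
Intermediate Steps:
g = 1/747 ≈ 0.0013387
z = -100 (z = -4*(-5)² = -4*25 = -100)
g*z = (1/747)*(-100) = -100/747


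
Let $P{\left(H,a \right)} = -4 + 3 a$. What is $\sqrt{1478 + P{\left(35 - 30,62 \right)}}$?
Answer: $2 \sqrt{415} \approx 40.743$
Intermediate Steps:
$\sqrt{1478 + P{\left(35 - 30,62 \right)}} = \sqrt{1478 + \left(-4 + 3 \cdot 62\right)} = \sqrt{1478 + \left(-4 + 186\right)} = \sqrt{1478 + 182} = \sqrt{1660} = 2 \sqrt{415}$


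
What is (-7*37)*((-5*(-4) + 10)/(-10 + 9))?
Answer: 7770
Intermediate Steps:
(-7*37)*((-5*(-4) + 10)/(-10 + 9)) = -259*(20 + 10)/(-1) = -7770*(-1) = -259*(-30) = 7770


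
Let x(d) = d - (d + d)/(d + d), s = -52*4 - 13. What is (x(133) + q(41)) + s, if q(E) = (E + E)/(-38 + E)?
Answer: -185/3 ≈ -61.667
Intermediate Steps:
q(E) = 2*E/(-38 + E) (q(E) = (2*E)/(-38 + E) = 2*E/(-38 + E))
s = -221 (s = -208 - 13 = -221)
x(d) = -1 + d (x(d) = d - 2*d/(2*d) = d - 2*d*1/(2*d) = d - 1*1 = d - 1 = -1 + d)
(x(133) + q(41)) + s = ((-1 + 133) + 2*41/(-38 + 41)) - 221 = (132 + 2*41/3) - 221 = (132 + 2*41*(⅓)) - 221 = (132 + 82/3) - 221 = 478/3 - 221 = -185/3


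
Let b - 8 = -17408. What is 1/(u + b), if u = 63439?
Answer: 1/46039 ≈ 2.1721e-5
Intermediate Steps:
b = -17400 (b = 8 - 17408 = -17400)
1/(u + b) = 1/(63439 - 17400) = 1/46039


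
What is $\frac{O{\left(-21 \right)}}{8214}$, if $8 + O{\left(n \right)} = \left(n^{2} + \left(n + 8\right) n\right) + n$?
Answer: $\frac{685}{8214} \approx 0.083394$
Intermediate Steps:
$O{\left(n \right)} = -8 + n + n^{2} + n \left(8 + n\right)$ ($O{\left(n \right)} = -8 + \left(\left(n^{2} + \left(n + 8\right) n\right) + n\right) = -8 + \left(\left(n^{2} + \left(8 + n\right) n\right) + n\right) = -8 + \left(\left(n^{2} + n \left(8 + n\right)\right) + n\right) = -8 + \left(n + n^{2} + n \left(8 + n\right)\right) = -8 + n + n^{2} + n \left(8 + n\right)$)
$\frac{O{\left(-21 \right)}}{8214} = \frac{-8 + 2 \left(-21\right)^{2} + 9 \left(-21\right)}{8214} = \left(-8 + 2 \cdot 441 - 189\right) \frac{1}{8214} = \left(-8 + 882 - 189\right) \frac{1}{8214} = 685 \cdot \frac{1}{8214} = \frac{685}{8214}$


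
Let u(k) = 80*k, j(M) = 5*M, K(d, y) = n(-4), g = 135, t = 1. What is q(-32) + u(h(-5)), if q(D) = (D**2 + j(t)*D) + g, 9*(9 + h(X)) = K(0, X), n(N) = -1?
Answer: 2431/9 ≈ 270.11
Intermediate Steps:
K(d, y) = -1
h(X) = -82/9 (h(X) = -9 + (1/9)*(-1) = -9 - 1/9 = -82/9)
q(D) = 135 + D**2 + 5*D (q(D) = (D**2 + (5*1)*D) + 135 = (D**2 + 5*D) + 135 = 135 + D**2 + 5*D)
q(-32) + u(h(-5)) = (135 + (-32)**2 + 5*(-32)) + 80*(-82/9) = (135 + 1024 - 160) - 6560/9 = 999 - 6560/9 = 2431/9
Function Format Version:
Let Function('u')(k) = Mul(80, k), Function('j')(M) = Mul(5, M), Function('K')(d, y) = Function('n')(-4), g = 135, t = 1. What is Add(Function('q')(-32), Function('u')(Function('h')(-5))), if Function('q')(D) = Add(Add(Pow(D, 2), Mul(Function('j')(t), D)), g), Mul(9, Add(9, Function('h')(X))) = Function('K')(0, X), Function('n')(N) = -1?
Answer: Rational(2431, 9) ≈ 270.11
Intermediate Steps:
Function('K')(d, y) = -1
Function('h')(X) = Rational(-82, 9) (Function('h')(X) = Add(-9, Mul(Rational(1, 9), -1)) = Add(-9, Rational(-1, 9)) = Rational(-82, 9))
Function('q')(D) = Add(135, Pow(D, 2), Mul(5, D)) (Function('q')(D) = Add(Add(Pow(D, 2), Mul(Mul(5, 1), D)), 135) = Add(Add(Pow(D, 2), Mul(5, D)), 135) = Add(135, Pow(D, 2), Mul(5, D)))
Add(Function('q')(-32), Function('u')(Function('h')(-5))) = Add(Add(135, Pow(-32, 2), Mul(5, -32)), Mul(80, Rational(-82, 9))) = Add(Add(135, 1024, -160), Rational(-6560, 9)) = Add(999, Rational(-6560, 9)) = Rational(2431, 9)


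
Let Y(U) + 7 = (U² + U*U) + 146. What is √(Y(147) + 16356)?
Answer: √59713 ≈ 244.36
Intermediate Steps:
Y(U) = 139 + 2*U² (Y(U) = -7 + ((U² + U*U) + 146) = -7 + ((U² + U²) + 146) = -7 + (2*U² + 146) = -7 + (146 + 2*U²) = 139 + 2*U²)
√(Y(147) + 16356) = √((139 + 2*147²) + 16356) = √((139 + 2*21609) + 16356) = √((139 + 43218) + 16356) = √(43357 + 16356) = √59713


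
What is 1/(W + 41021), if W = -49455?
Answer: -1/8434 ≈ -0.00011857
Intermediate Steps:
1/(W + 41021) = 1/(-49455 + 41021) = 1/(-8434) = -1/8434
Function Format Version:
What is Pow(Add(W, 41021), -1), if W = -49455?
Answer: Rational(-1, 8434) ≈ -0.00011857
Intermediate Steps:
Pow(Add(W, 41021), -1) = Pow(Add(-49455, 41021), -1) = Pow(-8434, -1) = Rational(-1, 8434)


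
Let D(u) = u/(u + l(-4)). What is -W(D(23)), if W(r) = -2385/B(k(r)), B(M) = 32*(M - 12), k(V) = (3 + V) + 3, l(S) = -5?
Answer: -4293/272 ≈ -15.783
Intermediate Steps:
k(V) = 6 + V
B(M) = -384 + 32*M (B(M) = 32*(-12 + M) = -384 + 32*M)
D(u) = u/(-5 + u) (D(u) = u/(u - 5) = u/(-5 + u))
W(r) = -2385/(-192 + 32*r) (W(r) = -2385/(-384 + 32*(6 + r)) = -2385/(-384 + (192 + 32*r)) = -2385/(-192 + 32*r))
-W(D(23)) = -(-2385)/(-192 + 32*(23/(-5 + 23))) = -(-2385)/(-192 + 32*(23/18)) = -(-2385)/(-192 + 368/9) = -(-2385)/(-1360/9) = -(-2385)*(-9)/1360 = -1*4293/272 = -4293/272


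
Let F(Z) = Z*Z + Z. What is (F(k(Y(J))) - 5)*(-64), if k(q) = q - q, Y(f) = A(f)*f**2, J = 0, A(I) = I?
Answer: 320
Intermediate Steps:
Y(f) = f**3 (Y(f) = f*f**2 = f**3)
k(q) = 0
F(Z) = Z + Z**2 (F(Z) = Z**2 + Z = Z + Z**2)
(F(k(Y(J))) - 5)*(-64) = (0*(1 + 0) - 5)*(-64) = (0*1 - 5)*(-64) = (0 - 5)*(-64) = -5*(-64) = 320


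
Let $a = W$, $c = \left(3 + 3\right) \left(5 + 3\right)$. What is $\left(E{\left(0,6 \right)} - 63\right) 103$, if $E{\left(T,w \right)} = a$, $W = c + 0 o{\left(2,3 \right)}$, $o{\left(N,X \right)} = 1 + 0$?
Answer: $-1545$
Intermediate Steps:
$o{\left(N,X \right)} = 1$
$c = 48$ ($c = 6 \cdot 8 = 48$)
$W = 48$ ($W = 48 + 0 \cdot 1 = 48 + 0 = 48$)
$a = 48$
$E{\left(T,w \right)} = 48$
$\left(E{\left(0,6 \right)} - 63\right) 103 = \left(48 - 63\right) 103 = \left(-15\right) 103 = -1545$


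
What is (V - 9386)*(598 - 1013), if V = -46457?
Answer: 23174845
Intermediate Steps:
(V - 9386)*(598 - 1013) = (-46457 - 9386)*(598 - 1013) = -55843*(-415) = 23174845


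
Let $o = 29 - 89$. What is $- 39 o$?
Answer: $2340$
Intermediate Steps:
$o = -60$
$- 39 o = \left(-39\right) \left(-60\right) = 2340$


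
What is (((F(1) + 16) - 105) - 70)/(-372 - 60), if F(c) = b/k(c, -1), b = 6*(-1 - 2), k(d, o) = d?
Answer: 59/144 ≈ 0.40972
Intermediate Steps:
b = -18 (b = 6*(-3) = -18)
F(c) = -18/c
(((F(1) + 16) - 105) - 70)/(-372 - 60) = (((-18/1 + 16) - 105) - 70)/(-372 - 60) = (((-18*1 + 16) - 105) - 70)/(-432) = (((-18 + 16) - 105) - 70)*(-1/432) = ((-2 - 105) - 70)*(-1/432) = (-107 - 70)*(-1/432) = -177*(-1/432) = 59/144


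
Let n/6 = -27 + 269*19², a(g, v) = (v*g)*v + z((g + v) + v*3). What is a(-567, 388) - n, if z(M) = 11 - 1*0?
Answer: -85940929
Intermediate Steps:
z(M) = 11 (z(M) = 11 + 0 = 11)
a(g, v) = 11 + g*v² (a(g, v) = (v*g)*v + 11 = (g*v)*v + 11 = g*v² + 11 = 11 + g*v²)
n = 582492 (n = 6*(-27 + 269*19²) = 6*(-27 + 269*361) = 6*(-27 + 97109) = 6*97082 = 582492)
a(-567, 388) - n = (11 - 567*388²) - 1*582492 = (11 - 567*150544) - 582492 = (11 - 85358448) - 582492 = -85358437 - 582492 = -85940929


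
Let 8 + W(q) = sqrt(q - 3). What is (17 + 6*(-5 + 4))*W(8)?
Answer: -88 + 11*sqrt(5) ≈ -63.403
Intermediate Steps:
W(q) = -8 + sqrt(-3 + q) (W(q) = -8 + sqrt(q - 3) = -8 + sqrt(-3 + q))
(17 + 6*(-5 + 4))*W(8) = (17 + 6*(-5 + 4))*(-8 + sqrt(-3 + 8)) = (17 + 6*(-1))*(-8 + sqrt(5)) = (17 - 6)*(-8 + sqrt(5)) = 11*(-8 + sqrt(5)) = -88 + 11*sqrt(5)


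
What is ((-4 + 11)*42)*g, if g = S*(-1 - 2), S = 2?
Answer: -1764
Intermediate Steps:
g = -6 (g = 2*(-1 - 2) = 2*(-3) = -6)
((-4 + 11)*42)*g = ((-4 + 11)*42)*(-6) = (7*42)*(-6) = 294*(-6) = -1764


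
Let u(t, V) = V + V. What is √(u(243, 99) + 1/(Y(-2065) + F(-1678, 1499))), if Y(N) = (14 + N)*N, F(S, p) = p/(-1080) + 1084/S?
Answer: 3*√324015010142090100485284222/3837701784779 ≈ 14.071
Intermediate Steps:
F(S, p) = 1084/S - p/1080 (F(S, p) = p*(-1/1080) + 1084/S = -p/1080 + 1084/S = 1084/S - p/1080)
u(t, V) = 2*V
Y(N) = N*(14 + N)
√(u(243, 99) + 1/(Y(-2065) + F(-1678, 1499))) = √(2*99 + 1/(-2065*(14 - 2065) + (1084/(-1678) - 1/1080*1499))) = √(198 + 1/(-2065*(-2051) + (1084*(-1/1678) - 1499/1080))) = √(198 + 1/(4235315 + (-542/839 - 1499/1080))) = √(198 + 1/(4235315 - 1843021/906120)) = √(198 + 1/(3837701784779/906120)) = √(198 + 906120/3837701784779) = √(759864954292362/3837701784779) = 3*√324015010142090100485284222/3837701784779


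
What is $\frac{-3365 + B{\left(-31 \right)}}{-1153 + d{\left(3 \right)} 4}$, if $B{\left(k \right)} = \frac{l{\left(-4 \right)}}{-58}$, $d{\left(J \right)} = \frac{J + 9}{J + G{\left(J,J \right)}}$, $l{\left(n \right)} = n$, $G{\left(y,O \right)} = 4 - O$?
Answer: $\frac{97583}{33089} \approx 2.9491$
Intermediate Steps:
$d{\left(J \right)} = \frac{9}{4} + \frac{J}{4}$ ($d{\left(J \right)} = \frac{J + 9}{J - \left(-4 + J\right)} = \frac{9 + J}{4} = \left(9 + J\right) \frac{1}{4} = \frac{9}{4} + \frac{J}{4}$)
$B{\left(k \right)} = \frac{2}{29}$ ($B{\left(k \right)} = - \frac{4}{-58} = \left(-4\right) \left(- \frac{1}{58}\right) = \frac{2}{29}$)
$\frac{-3365 + B{\left(-31 \right)}}{-1153 + d{\left(3 \right)} 4} = \frac{-3365 + \frac{2}{29}}{-1153 + \left(\frac{9}{4} + \frac{1}{4} \cdot 3\right) 4} = - \frac{97583}{29 \left(-1153 + \left(\frac{9}{4} + \frac{3}{4}\right) 4\right)} = - \frac{97583}{29 \left(-1153 + 3 \cdot 4\right)} = - \frac{97583}{29 \left(-1153 + 12\right)} = - \frac{97583}{29 \left(-1141\right)} = \left(- \frac{97583}{29}\right) \left(- \frac{1}{1141}\right) = \frac{97583}{33089}$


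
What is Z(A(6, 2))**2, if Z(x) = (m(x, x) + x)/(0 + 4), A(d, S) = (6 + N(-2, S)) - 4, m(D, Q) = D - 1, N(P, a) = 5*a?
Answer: 529/16 ≈ 33.063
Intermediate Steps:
m(D, Q) = -1 + D
A(d, S) = 2 + 5*S (A(d, S) = (6 + 5*S) - 4 = 2 + 5*S)
Z(x) = -1/4 + x/2 (Z(x) = ((-1 + x) + x)/(0 + 4) = (-1 + 2*x)/4 = (-1 + 2*x)*(1/4) = -1/4 + x/2)
Z(A(6, 2))**2 = (-1/4 + (2 + 5*2)/2)**2 = (-1/4 + (2 + 10)/2)**2 = (-1/4 + (1/2)*12)**2 = (-1/4 + 6)**2 = (23/4)**2 = 529/16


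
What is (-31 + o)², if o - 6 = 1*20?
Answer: 25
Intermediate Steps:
o = 26 (o = 6 + 1*20 = 6 + 20 = 26)
(-31 + o)² = (-31 + 26)² = (-5)² = 25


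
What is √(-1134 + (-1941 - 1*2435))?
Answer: I*√5510 ≈ 74.229*I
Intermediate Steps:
√(-1134 + (-1941 - 1*2435)) = √(-1134 + (-1941 - 2435)) = √(-1134 - 4376) = √(-5510) = I*√5510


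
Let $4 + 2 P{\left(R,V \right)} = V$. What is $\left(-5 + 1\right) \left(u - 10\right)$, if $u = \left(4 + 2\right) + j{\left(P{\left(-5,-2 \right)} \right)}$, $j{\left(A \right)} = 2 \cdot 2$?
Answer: $0$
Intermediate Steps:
$P{\left(R,V \right)} = -2 + \frac{V}{2}$
$j{\left(A \right)} = 4$
$u = 10$ ($u = \left(4 + 2\right) + 4 = 6 + 4 = 10$)
$\left(-5 + 1\right) \left(u - 10\right) = \left(-5 + 1\right) \left(10 - 10\right) = \left(-4\right) 0 = 0$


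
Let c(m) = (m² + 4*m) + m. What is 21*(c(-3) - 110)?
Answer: -2436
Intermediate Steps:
c(m) = m² + 5*m
21*(c(-3) - 110) = 21*(-3*(5 - 3) - 110) = 21*(-3*2 - 110) = 21*(-6 - 110) = 21*(-116) = -2436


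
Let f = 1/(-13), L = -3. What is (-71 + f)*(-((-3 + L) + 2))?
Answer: -3696/13 ≈ -284.31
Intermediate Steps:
f = -1/13 ≈ -0.076923
(-71 + f)*(-((-3 + L) + 2)) = (-71 - 1/13)*(-((-3 - 3) + 2)) = -(-924)*(-6 + 2)/13 = -(-924)*(-4)/13 = -924/13*4 = -3696/13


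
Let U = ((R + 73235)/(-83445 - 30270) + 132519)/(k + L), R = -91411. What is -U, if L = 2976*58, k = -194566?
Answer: 15069416261/2496953970 ≈ 6.0351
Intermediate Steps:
L = 172608
U = -15069416261/2496953970 (U = ((-91411 + 73235)/(-83445 - 30270) + 132519)/(-194566 + 172608) = (-18176/(-113715) + 132519)/(-21958) = (-18176*(-1/113715) + 132519)*(-1/21958) = (18176/113715 + 132519)*(-1/21958) = (15069416261/113715)*(-1/21958) = -15069416261/2496953970 ≈ -6.0351)
-U = -1*(-15069416261/2496953970) = 15069416261/2496953970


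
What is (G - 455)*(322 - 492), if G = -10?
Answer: 79050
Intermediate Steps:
(G - 455)*(322 - 492) = (-10 - 455)*(322 - 492) = -465*(-170) = 79050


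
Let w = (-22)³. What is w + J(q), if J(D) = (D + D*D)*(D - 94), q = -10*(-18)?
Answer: 2791232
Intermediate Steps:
q = 180
J(D) = (-94 + D)*(D + D²) (J(D) = (D + D²)*(-94 + D) = (-94 + D)*(D + D²))
w = -10648
w + J(q) = -10648 + 180*(-94 + 180² - 93*180) = -10648 + 180*(-94 + 32400 - 16740) = -10648 + 180*15566 = -10648 + 2801880 = 2791232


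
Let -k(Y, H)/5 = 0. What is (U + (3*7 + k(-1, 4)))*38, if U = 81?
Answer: 3876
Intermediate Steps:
k(Y, H) = 0 (k(Y, H) = -5*0 = 0)
(U + (3*7 + k(-1, 4)))*38 = (81 + (3*7 + 0))*38 = (81 + (21 + 0))*38 = (81 + 21)*38 = 102*38 = 3876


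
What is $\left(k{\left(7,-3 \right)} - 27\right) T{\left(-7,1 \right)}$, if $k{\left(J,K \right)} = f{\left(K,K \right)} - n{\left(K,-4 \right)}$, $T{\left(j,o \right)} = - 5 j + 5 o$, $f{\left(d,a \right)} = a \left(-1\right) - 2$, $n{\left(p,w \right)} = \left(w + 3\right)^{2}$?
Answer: $-1080$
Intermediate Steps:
$n{\left(p,w \right)} = \left(3 + w\right)^{2}$
$f{\left(d,a \right)} = -2 - a$ ($f{\left(d,a \right)} = - a - 2 = -2 - a$)
$k{\left(J,K \right)} = -3 - K$ ($k{\left(J,K \right)} = \left(-2 - K\right) - \left(3 - 4\right)^{2} = \left(-2 - K\right) - \left(-1\right)^{2} = \left(-2 - K\right) - 1 = -3 - K$)
$\left(k{\left(7,-3 \right)} - 27\right) T{\left(-7,1 \right)} = \left(\left(-3 - -3\right) - 27\right) \left(\left(-5\right) \left(-7\right) + 5 \cdot 1\right) = \left(\left(-3 + 3\right) - 27\right) \left(35 + 5\right) = \left(0 - 27\right) 40 = \left(-27\right) 40 = -1080$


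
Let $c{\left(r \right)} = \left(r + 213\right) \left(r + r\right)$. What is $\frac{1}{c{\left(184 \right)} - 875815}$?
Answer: $- \frac{1}{729719} \approx -1.3704 \cdot 10^{-6}$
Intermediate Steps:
$c{\left(r \right)} = 2 r \left(213 + r\right)$ ($c{\left(r \right)} = \left(213 + r\right) 2 r = 2 r \left(213 + r\right)$)
$\frac{1}{c{\left(184 \right)} - 875815} = \frac{1}{2 \cdot 184 \left(213 + 184\right) - 875815} = \frac{1}{2 \cdot 184 \cdot 397 - 875815} = \frac{1}{146096 - 875815} = \frac{1}{-729719} = - \frac{1}{729719}$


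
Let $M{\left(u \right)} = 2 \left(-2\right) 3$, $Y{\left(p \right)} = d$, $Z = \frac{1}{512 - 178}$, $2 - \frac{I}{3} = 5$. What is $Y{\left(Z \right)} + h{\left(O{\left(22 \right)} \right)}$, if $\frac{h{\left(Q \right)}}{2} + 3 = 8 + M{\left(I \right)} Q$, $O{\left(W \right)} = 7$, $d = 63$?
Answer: $-95$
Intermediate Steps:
$I = -9$ ($I = 6 - 15 = -9$)
$Z = \frac{1}{334} \approx 0.002994$
$Y{\left(p \right)} = 63$
$M{\left(u \right)} = -12$ ($M{\left(u \right)} = \left(-4\right) 3 = -12$)
$h{\left(Q \right)} = 10 - 24 Q$ ($h{\left(Q \right)} = -6 + 2 \left(8 - 12 Q\right) = -6 - \left(-16 + 24 Q\right) = 10 - 24 Q$)
$Y{\left(Z \right)} + h{\left(O{\left(22 \right)} \right)} = 63 + \left(10 - 168\right) = 63 - 158 = -95$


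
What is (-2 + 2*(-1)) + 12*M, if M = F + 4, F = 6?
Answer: 116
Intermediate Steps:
M = 10 (M = 6 + 4 = 10)
(-2 + 2*(-1)) + 12*M = (-2 + 2*(-1)) + 12*10 = (-2 - 2) + 120 = -4 + 120 = 116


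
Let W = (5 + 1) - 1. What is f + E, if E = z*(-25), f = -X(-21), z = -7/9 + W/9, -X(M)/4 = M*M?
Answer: 15926/9 ≈ 1769.6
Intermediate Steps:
X(M) = -4*M**2 (X(M) = -4*M*M = -4*M**2)
W = 5 (W = 6 - 1 = 5)
z = -2/9 (z = -7/9 + 5/9 = -2/9 ≈ -0.22222)
f = 1764 (f = -(-4)*(-21)**2 = -(-4)*441 = -1*(-1764) = 1764)
E = 50/9 (E = -2/9*(-25) = 50/9 ≈ 5.5556)
f + E = 1764 + 50/9 = 15926/9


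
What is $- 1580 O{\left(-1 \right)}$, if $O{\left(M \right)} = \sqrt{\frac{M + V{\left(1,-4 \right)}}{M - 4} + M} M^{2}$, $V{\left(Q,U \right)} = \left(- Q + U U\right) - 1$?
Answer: $- 948 i \sqrt{10} \approx - 2997.8 i$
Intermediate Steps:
$V{\left(Q,U \right)} = -1 + U^{2} - Q$ ($V{\left(Q,U \right)} = \left(- Q + U^{2}\right) - 1 = \left(U^{2} - Q\right) - 1 = -1 + U^{2} - Q$)
$O{\left(M \right)} = M^{2} \sqrt{M + \frac{14 + M}{-4 + M}}$ ($O{\left(M \right)} = \sqrt{\frac{M - \left(2 - 16\right)}{M - 4} + M} M^{2} = \sqrt{\frac{M - -14}{-4 + M} + M} M^{2} = \sqrt{\frac{M + 14}{-4 + M} + M} M^{2} = \sqrt{\frac{14 + M}{-4 + M} + M} M^{2} = \sqrt{M + \frac{14 + M}{-4 + M}} M^{2} = M^{2} \sqrt{M + \frac{14 + M}{-4 + M}}$)
$- 1580 O{\left(-1 \right)} = - 1580 \left(-1\right)^{2} \sqrt{\frac{14 - 1 - \left(-4 - 1\right)}{-4 - 1}} = - 1580 \cdot 1 \sqrt{\frac{14 - 1 - -5}{-5}} = - 1580 \cdot 1 \sqrt{- \frac{14 - 1 + 5}{5}} = - 1580 \cdot 1 \sqrt{\left(- \frac{1}{5}\right) 18} = - 1580 \cdot 1 \sqrt{- \frac{18}{5}} = - 1580 \cdot 1 \frac{3 i \sqrt{10}}{5} = - 1580 \frac{3 i \sqrt{10}}{5} = - 948 i \sqrt{10}$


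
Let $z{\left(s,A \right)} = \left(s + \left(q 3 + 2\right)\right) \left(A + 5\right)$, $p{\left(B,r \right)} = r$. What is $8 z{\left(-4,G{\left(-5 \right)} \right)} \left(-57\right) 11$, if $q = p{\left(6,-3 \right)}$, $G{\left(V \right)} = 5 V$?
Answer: $-1103520$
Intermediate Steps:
$q = -3$
$z{\left(s,A \right)} = \left(-7 + s\right) \left(5 + A\right)$ ($z{\left(s,A \right)} = \left(s + \left(\left(-3\right) 3 + 2\right)\right) \left(A + 5\right) = \left(s + \left(-9 + 2\right)\right) \left(5 + A\right) = \left(s - 7\right) \left(5 + A\right) = \left(-7 + s\right) \left(5 + A\right)$)
$8 z{\left(-4,G{\left(-5 \right)} \right)} \left(-57\right) 11 = 8 \left(-35 - 7 \cdot 5 \left(-5\right) + 5 \left(-4\right) + 5 \left(-5\right) \left(-4\right)\right) \left(-57\right) 11 = 8 \left(-35 - -175 - 20 - -100\right) \left(-57\right) 11 = 8 \left(-35 + 175 - 20 + 100\right) \left(-57\right) 11 = 8 \cdot 220 \left(-57\right) 11 = 1760 \left(-57\right) 11 = \left(-100320\right) 11 = -1103520$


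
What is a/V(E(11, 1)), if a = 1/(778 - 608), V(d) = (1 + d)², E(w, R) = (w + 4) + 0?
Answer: 1/43520 ≈ 2.2978e-5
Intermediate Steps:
E(w, R) = 4 + w (E(w, R) = (4 + w) + 0 = 4 + w)
a = 1/170 ≈ 0.0058824
a/V(E(11, 1)) = 1/(170*((1 + (4 + 11))²)) = 1/(170*((1 + 15)²)) = 1/(170*(16²)) = (1/170)/256 = (1/170)*(1/256) = 1/43520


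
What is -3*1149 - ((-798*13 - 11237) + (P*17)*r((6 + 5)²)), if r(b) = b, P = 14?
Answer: -10634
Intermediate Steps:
-3*1149 - ((-798*13 - 11237) + (P*17)*r((6 + 5)²)) = -3*1149 - ((-798*13 - 11237) + (14*17)*(6 + 5)²) = -3447 - ((-10374 - 11237) + 238*11²) = -3447 - (-21611 + 238*121) = -3447 - (-21611 + 28798) = -3447 - 1*7187 = -3447 - 7187 = -10634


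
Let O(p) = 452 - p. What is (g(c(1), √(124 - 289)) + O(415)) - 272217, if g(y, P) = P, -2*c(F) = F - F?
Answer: -272180 + I*√165 ≈ -2.7218e+5 + 12.845*I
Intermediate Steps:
c(F) = 0 (c(F) = -(F - F)/2 = -½*0 = 0)
(g(c(1), √(124 - 289)) + O(415)) - 272217 = (√(124 - 289) + (452 - 1*415)) - 272217 = (√(-165) + (452 - 415)) - 272217 = (I*√165 + 37) - 272217 = (37 + I*√165) - 272217 = -272180 + I*√165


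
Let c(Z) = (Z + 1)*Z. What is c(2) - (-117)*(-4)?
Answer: -462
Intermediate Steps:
c(Z) = Z*(1 + Z) (c(Z) = (1 + Z)*Z = Z*(1 + Z))
c(2) - (-117)*(-4) = 2*(1 + 2) - (-117)*(-4) = 2*3 - 1*468 = 6 - 468 = -462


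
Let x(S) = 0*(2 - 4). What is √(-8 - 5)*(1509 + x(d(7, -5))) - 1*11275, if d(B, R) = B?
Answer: -11275 + 1509*I*√13 ≈ -11275.0 + 5440.8*I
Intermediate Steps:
x(S) = 0 (x(S) = 0*(-2) = 0)
√(-8 - 5)*(1509 + x(d(7, -5))) - 1*11275 = √(-8 - 5)*(1509 + 0) - 1*11275 = √(-13)*1509 - 11275 = (I*√13)*1509 - 11275 = 1509*I*√13 - 11275 = -11275 + 1509*I*√13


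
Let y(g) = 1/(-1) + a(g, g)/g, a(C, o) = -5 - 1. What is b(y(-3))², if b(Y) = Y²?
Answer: 1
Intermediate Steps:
a(C, o) = -6
y(g) = -1 - 6/g (y(g) = 1/(-1) - 6/g = 1*(-1) - 6/g = -1 - 6/g)
b(y(-3))² = (((-6 - 1*(-3))/(-3))²)² = ((-(-6 + 3)/3)²)² = ((-⅓*(-3))²)² = (1²)² = 1² = 1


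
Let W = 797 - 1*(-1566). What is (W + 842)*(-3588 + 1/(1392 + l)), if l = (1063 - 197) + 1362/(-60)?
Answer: -257049185570/22353 ≈ -1.1500e+7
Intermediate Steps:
l = 8433/10 (l = 866 + 1362*(-1/60) = 866 - 227/10 = 8433/10 ≈ 843.30)
W = 2363 (W = 797 + 1566 = 2363)
(W + 842)*(-3588 + 1/(1392 + l)) = (2363 + 842)*(-3588 + 1/(1392 + 8433/10)) = 3205*(-3588 + 1/(22353/10)) = 3205*(-3588 + 10/22353) = 3205*(-80202554/22353) = -257049185570/22353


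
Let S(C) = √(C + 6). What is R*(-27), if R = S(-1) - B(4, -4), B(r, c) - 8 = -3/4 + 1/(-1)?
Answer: 675/4 - 27*√5 ≈ 108.38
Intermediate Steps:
B(r, c) = 25/4 (B(r, c) = 8 + (-3/4 + 1/(-1)) = 8 + (-3*¼ + 1*(-1)) = 8 + (-¾ - 1) = 8 - 7/4 = 25/4)
S(C) = √(6 + C)
R = -25/4 + √5 (R = √(6 - 1) - 1*25/4 = √5 - 25/4 = -25/4 + √5 ≈ -4.0139)
R*(-27) = (-25/4 + √5)*(-27) = 675/4 - 27*√5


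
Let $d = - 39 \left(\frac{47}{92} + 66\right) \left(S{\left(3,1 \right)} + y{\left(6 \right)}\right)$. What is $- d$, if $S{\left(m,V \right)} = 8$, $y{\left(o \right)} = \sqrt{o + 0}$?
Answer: $\frac{477282}{23} + \frac{238641 \sqrt{6}}{92} \approx 27105.0$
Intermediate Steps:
$y{\left(o \right)} = \sqrt{o}$
$d = - \frac{477282}{23} - \frac{238641 \sqrt{6}}{92}$ ($d = - 39 \left(\frac{47}{92} + 66\right) \left(8 + \sqrt{6}\right) = - 39 \frac{6119 \left(8 + \sqrt{6}\right)}{92} = - 39 \left(\frac{12238}{23} + \frac{6119 \sqrt{6}}{92}\right) = - \frac{477282}{23} - \frac{238641 \sqrt{6}}{92} \approx -27105.0$)
$- d = - (- \frac{477282}{23} - \frac{238641 \sqrt{6}}{92}) = \frac{477282}{23} + \frac{238641 \sqrt{6}}{92}$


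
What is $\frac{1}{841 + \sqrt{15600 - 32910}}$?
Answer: $\frac{841}{724591} - \frac{i \sqrt{17310}}{724591} \approx 0.0011607 - 0.00018157 i$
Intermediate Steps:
$\frac{1}{841 + \sqrt{15600 - 32910}} = \frac{1}{841 + \sqrt{-17310}} = \frac{1}{841 + i \sqrt{17310}}$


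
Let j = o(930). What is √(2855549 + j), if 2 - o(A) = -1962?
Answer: √2857513 ≈ 1690.4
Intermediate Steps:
o(A) = 1964 (o(A) = 2 - 1*(-1962) = 2 + 1962 = 1964)
j = 1964
√(2855549 + j) = √(2855549 + 1964) = √2857513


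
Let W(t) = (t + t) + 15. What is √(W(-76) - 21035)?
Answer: 2*I*√5293 ≈ 145.51*I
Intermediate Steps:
W(t) = 15 + 2*t (W(t) = 2*t + 15 = 15 + 2*t)
√(W(-76) - 21035) = √((15 + 2*(-76)) - 21035) = √((15 - 152) - 21035) = √(-137 - 21035) = √(-21172) = 2*I*√5293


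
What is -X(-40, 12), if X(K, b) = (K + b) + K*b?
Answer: 508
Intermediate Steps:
X(K, b) = K + b + K*b
-X(-40, 12) = -(-40 + 12 - 40*12) = -(-40 + 12 - 480) = -1*(-508) = 508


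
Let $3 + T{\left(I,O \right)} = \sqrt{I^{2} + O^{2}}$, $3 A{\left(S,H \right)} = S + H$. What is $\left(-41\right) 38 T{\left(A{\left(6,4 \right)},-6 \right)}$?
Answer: $4674 - \frac{3116 \sqrt{106}}{3} \approx -6019.7$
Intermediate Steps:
$A{\left(S,H \right)} = \frac{H}{3} + \frac{S}{3}$ ($A{\left(S,H \right)} = \frac{S + H}{3} = \frac{H + S}{3} = \frac{H}{3} + \frac{S}{3}$)
$T{\left(I,O \right)} = -3 + \sqrt{I^{2} + O^{2}}$
$\left(-41\right) 38 T{\left(A{\left(6,4 \right)},-6 \right)} = \left(-41\right) 38 \left(-3 + \sqrt{\left(\frac{1}{3} \cdot 4 + \frac{1}{3} \cdot 6\right)^{2} + \left(-6\right)^{2}}\right) = - 1558 \left(-3 + \sqrt{\left(\frac{4}{3} + 2\right)^{2} + 36}\right) = - 1558 \left(-3 + \sqrt{\left(\frac{10}{3}\right)^{2} + 36}\right) = - 1558 \left(-3 + \sqrt{\frac{100}{9} + 36}\right) = - 1558 \left(-3 + \sqrt{\frac{424}{9}}\right) = - 1558 \left(-3 + \frac{2 \sqrt{106}}{3}\right) = 4674 - \frac{3116 \sqrt{106}}{3}$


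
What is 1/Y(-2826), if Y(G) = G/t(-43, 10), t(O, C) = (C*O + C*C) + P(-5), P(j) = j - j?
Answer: 55/471 ≈ 0.11677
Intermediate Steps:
P(j) = 0
t(O, C) = C**2 + C*O (t(O, C) = (C*O + C*C) + 0 = (C*O + C**2) + 0 = (C**2 + C*O) + 0 = C**2 + C*O)
Y(G) = -G/330 (Y(G) = G/((10*(10 - 43))) = G/((10*(-33))) = G/(-330) = G*(-1/330) = -G/330)
1/Y(-2826) = 1/(-1/330*(-2826)) = 1/(471/55) = 55/471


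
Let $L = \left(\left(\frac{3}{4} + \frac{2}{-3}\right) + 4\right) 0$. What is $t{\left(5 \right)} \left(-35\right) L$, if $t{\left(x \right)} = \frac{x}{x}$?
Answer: $0$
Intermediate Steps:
$t{\left(x \right)} = 1$
$L = 0$ ($L = \left(\left(3 \cdot \frac{1}{4} + 2 \left(- \frac{1}{3}\right)\right) + 4\right) 0 = \left(\left(\frac{3}{4} - \frac{2}{3}\right) + 4\right) 0 = \left(\frac{1}{12} + 4\right) 0 = \frac{49}{12} \cdot 0 = 0$)
$t{\left(5 \right)} \left(-35\right) L = 1 \left(-35\right) 0 = \left(-35\right) 0 = 0$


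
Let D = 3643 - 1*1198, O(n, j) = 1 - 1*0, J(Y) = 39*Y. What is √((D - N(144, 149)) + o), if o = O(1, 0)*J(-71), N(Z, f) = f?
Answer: I*√473 ≈ 21.749*I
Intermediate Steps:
O(n, j) = 1 (O(n, j) = 1 + 0 = 1)
D = 2445 (D = 3643 - 1198 = 2445)
o = -2769 (o = 1*(39*(-71)) = 1*(-2769) = -2769)
√((D - N(144, 149)) + o) = √((2445 - 1*149) - 2769) = √((2445 - 149) - 2769) = √(2296 - 2769) = √(-473) = I*√473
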